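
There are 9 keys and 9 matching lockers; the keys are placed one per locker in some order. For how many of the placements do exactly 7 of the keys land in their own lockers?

Choose which 7 of the 9 are fixed: C(9,7) = 36.
The remaining 2 must be deranged: !2 = 1.
Total: 36 × 1 = 36.

36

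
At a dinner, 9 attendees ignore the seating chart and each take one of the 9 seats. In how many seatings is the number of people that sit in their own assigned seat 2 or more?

Sum C(9,i)·!(9-i) for i = 2..9:
  i=2: C(9,2)·!7 = 36·1854 = 66744
  i=3: C(9,3)·!6 = 84·265 = 22260
  i=4: C(9,4)·!5 = 126·44 = 5544
  i=5: C(9,5)·!4 = 126·9 = 1134
  i=6: C(9,6)·!3 = 84·2 = 168
  i=7: C(9,7)·!2 = 36·1 = 36
  i=8: C(9,8)·!1 = 9·0 = 0
  i=9: C(9,9)·!0 = 1·1 = 1
Total = 95887.

95887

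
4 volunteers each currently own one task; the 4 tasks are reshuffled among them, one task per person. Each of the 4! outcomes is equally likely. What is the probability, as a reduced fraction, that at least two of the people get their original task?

Favorable outcomes: Σ_{i≥2} C(4,i)·!(4-i) = 6·1 + 4·0 + 1·1 = 7.
Total outcomes: 4! = 24.
Probability = 7/24 = 7/24.

7/24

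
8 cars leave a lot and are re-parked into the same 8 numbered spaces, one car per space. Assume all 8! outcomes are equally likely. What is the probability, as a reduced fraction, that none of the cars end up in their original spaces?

Favorable outcomes: !8 = 14833.
Total outcomes: 8! = 40320.
Probability = 14833/40320 = 2119/5760.

2119/5760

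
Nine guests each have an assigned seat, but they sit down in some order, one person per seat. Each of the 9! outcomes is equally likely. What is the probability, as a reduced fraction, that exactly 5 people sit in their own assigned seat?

1/320

Favorable outcomes: C(9,5)·!4 = 126·9 = 1134.
Total outcomes: 9! = 362880.
Probability = 1134/362880 = 1/320.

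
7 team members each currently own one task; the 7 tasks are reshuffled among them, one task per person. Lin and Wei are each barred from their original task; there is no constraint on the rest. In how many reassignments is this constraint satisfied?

3720

Let A_j be the event that the j-th constrained one is fixed. By inclusion-exclusion over the 2 events:
Σ_{j=0}^{2} (-1)^j C(2,j)(7-j)!
= C(2,0)·7! - C(2,1)·6! + C(2,2)·5!
= 5040 - 1440 + 120
= 3720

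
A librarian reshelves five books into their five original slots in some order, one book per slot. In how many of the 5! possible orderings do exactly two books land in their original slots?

20

Choose which 2 of the 5 are fixed: C(5,2) = 10.
The other 3 form a derangement: !3 = 2.
Total: 10 × 2 = 20.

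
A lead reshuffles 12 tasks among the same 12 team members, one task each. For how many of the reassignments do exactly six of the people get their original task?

Choose which 6 of the 12 are fixed: C(12,6) = 924.
The other 6 form a derangement: !6 = 265.
Total: 924 × 265 = 244860.

244860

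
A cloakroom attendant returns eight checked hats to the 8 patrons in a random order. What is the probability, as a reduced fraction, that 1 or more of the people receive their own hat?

Favorable outcomes: Σ_{i≥1} C(8,i)·!(8-i) = 8·1854 + 28·265 + 56·44 + 70·9 + 56·2 + 28·1 + 8·0 + 1·1 = 25487.
Total outcomes: 8! = 40320.
Probability = 25487/40320 = 3641/5760.

3641/5760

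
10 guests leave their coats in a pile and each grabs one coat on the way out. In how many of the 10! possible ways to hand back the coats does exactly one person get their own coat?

Choose which one of the 10 is fixed: C(10,1) = 10.
The other 9 form a derangement: !9 = 133496.
Total: 10 × 133496 = 1334960.

1334960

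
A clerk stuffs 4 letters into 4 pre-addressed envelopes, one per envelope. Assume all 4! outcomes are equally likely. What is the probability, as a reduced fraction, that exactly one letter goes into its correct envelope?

Favorable outcomes: C(4,1)·!3 = 4·2 = 8.
Total outcomes: 4! = 24.
Probability = 8/24 = 1/3.

1/3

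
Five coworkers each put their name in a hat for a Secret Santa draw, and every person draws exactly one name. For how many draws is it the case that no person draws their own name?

44

The subfactorial !5 = [5!/e] (nearest integer).
5! = 120, and 120/e ≈ 44.15, so !5 = 44.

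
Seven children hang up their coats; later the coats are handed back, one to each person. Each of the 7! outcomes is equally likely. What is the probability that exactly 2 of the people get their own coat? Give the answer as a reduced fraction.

Favorable outcomes: C(7,2)·!5 = 21·44 = 924.
Total outcomes: 7! = 5040.
Probability = 924/5040 = 11/60.

11/60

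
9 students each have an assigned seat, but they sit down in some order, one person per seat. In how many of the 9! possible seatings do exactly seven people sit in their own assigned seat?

36

Choose which 7 of the 9 are fixed: C(9,7) = 36.
The remaining 2 must be deranged: !2 = 1.
Total: 36 × 1 = 36.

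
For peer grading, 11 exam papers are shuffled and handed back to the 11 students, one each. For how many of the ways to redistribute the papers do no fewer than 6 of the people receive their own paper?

23684

# with exactly i fixed is C(11,i)·!(11-i); sum over i=6..11:
  i=6: C(11,6)·!5 = 462·44 = 20328
  i=7: C(11,7)·!4 = 330·9 = 2970
  i=8: C(11,8)·!3 = 165·2 = 330
  i=9: C(11,9)·!2 = 55·1 = 55
  i=10: C(11,10)·!1 = 11·0 = 0
  i=11: C(11,11)·!0 = 1·1 = 1
Total = 23684.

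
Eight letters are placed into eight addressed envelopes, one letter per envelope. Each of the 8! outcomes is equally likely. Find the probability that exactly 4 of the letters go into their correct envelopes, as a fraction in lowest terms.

1/64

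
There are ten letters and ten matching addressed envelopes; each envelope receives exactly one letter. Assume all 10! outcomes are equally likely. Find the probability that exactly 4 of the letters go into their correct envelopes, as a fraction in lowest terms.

53/3456

Favorable outcomes: C(10,4)·!6 = 210·265 = 55650.
Total outcomes: 10! = 3628800.
Probability = 55650/3628800 = 53/3456.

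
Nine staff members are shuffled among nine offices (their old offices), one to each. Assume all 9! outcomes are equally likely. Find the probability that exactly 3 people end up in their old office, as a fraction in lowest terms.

Favorable outcomes: C(9,3)·!6 = 84·265 = 22260.
Total outcomes: 9! = 362880.
Probability = 22260/362880 = 53/864.

53/864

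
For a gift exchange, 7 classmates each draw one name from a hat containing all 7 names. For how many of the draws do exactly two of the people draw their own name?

924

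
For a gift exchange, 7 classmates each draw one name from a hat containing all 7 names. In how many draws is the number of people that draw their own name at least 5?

22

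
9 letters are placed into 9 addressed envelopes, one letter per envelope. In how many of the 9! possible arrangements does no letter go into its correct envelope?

133496

The number of derangements of 9 is !9 = Σ_{k=0}^{9} (-1)^k·9!/k!
= 9! - 9!/1! + 9!/2! - 9!/3! + 9!/4! - 9!/5! + 9!/6! - 9!/7! + 9!/8! - 9!/9!
= 362880 - 362880 + 181440 - 60480 + 15120 - 3024 + 504 - 72 + 9 - 1
= 133496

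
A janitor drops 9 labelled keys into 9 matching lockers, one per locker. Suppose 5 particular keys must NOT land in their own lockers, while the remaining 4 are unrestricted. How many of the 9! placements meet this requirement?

Inclusion-exclusion on the 5 forbidden self-matches:
Σ_{j=0}^{5} (-1)^j C(5,j)(9-j)!
= C(5,0)·9! - C(5,1)·8! + C(5,2)·7! - C(5,3)·6! + C(5,4)·5! - C(5,5)·4!
= 362880 - 201600 + 50400 - 7200 + 600 - 24
= 205056

205056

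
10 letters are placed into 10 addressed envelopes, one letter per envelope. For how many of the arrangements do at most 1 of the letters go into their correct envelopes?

# with exactly i fixed is C(10,i)·!(10-i); sum over i=0..1:
  i=0: C(10,0)·!10 = 1·1334961 = 1334961
  i=1: C(10,1)·!9 = 10·133496 = 1334960
Total = 2669921.

2669921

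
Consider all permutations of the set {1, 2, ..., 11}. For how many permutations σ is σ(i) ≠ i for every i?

Use !n = n·!(n-1) + (-1)^n.
!11 = 11·1334961 - 1 = 14684570

14684570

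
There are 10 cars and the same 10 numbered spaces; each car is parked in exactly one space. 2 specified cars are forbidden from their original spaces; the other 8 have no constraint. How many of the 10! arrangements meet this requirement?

2943360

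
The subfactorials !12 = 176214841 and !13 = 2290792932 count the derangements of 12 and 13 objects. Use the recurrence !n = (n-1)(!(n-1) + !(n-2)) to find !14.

32071101049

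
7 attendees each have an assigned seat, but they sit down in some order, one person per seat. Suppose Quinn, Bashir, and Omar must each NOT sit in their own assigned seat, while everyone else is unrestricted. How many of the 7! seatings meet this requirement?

Let A_j be the event that the j-th constrained one is fixed. By inclusion-exclusion over the 3 events:
Σ_{j=0}^{3} (-1)^j C(3,j)(7-j)!
= C(3,0)·7! - C(3,1)·6! + C(3,2)·5! - C(3,3)·4!
= 5040 - 2160 + 360 - 24
= 3216

3216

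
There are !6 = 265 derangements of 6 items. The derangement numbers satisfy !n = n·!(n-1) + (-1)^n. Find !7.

!7 = 7·265 - 1 = 1854.

1854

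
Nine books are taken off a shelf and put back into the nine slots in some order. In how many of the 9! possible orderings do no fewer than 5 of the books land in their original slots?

1339

Sum C(9,i)·!(9-i) for i = 5..9:
  i=5: C(9,5)·!4 = 126·9 = 1134
  i=6: C(9,6)·!3 = 84·2 = 168
  i=7: C(9,7)·!2 = 36·1 = 36
  i=8: C(9,8)·!1 = 9·0 = 0
  i=9: C(9,9)·!0 = 1·1 = 1
Total = 1339.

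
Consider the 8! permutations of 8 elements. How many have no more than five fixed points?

# with exactly i fixed is C(8,i)·!(8-i); sum over i=0..5:
  i=0: C(8,0)·!8 = 1·14833 = 14833
  i=1: C(8,1)·!7 = 8·1854 = 14832
  i=2: C(8,2)·!6 = 28·265 = 7420
  i=3: C(8,3)·!5 = 56·44 = 2464
  i=4: C(8,4)·!4 = 70·9 = 630
  i=5: C(8,5)·!3 = 56·2 = 112
Total = 40291.

40291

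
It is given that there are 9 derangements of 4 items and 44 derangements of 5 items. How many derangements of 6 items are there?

265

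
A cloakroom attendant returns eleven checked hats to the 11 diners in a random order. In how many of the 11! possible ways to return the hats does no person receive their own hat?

14684570

Use !n = n·!(n-1) + (-1)^n.
!11 = 11·1334961 - 1 = 14684570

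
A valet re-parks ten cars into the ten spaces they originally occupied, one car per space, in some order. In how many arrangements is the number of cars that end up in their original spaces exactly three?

Pick the 3 fixed positions: C(10,3) = 120 ways.
The remaining 7 must be deranged: !7 = 1854.
Total: 120 × 1854 = 222480.

222480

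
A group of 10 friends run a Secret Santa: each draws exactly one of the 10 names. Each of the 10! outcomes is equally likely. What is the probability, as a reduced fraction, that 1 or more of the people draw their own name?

28319/44800

Favorable outcomes: Σ_{i≥1} C(10,i)·!(10-i) = 10·133496 + 45·14833 + 120·1854 + 210·265 + 252·44 + 210·9 + 120·2 + 45·1 + 10·0 + 1·1 = 2293839.
Total outcomes: 10! = 3628800.
Probability = 2293839/3628800 = 28319/44800.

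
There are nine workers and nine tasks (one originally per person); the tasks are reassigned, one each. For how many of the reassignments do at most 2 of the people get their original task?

333737

# with exactly i fixed is C(9,i)·!(9-i); sum over i=0..2:
  i=0: C(9,0)·!9 = 1·133496 = 133496
  i=1: C(9,1)·!8 = 9·14833 = 133497
  i=2: C(9,2)·!7 = 36·1854 = 66744
Total = 333737.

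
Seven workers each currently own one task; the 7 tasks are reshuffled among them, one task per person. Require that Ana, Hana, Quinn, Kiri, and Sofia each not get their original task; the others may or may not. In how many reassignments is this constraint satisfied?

2428

Let A_j be the event that the j-th constrained one is fixed. By inclusion-exclusion over the 5 events:
Σ_{j=0}^{5} (-1)^j C(5,j)(7-j)!
= C(5,0)·7! - C(5,1)·6! + C(5,2)·5! - C(5,3)·4! + C(5,4)·3! - C(5,5)·2!
= 5040 - 3600 + 1200 - 240 + 30 - 2
= 2428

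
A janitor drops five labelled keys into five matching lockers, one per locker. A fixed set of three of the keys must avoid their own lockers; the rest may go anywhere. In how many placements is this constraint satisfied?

Let A_j be the event that the j-th constrained one is fixed. By inclusion-exclusion over the 3 events:
Σ_{j=0}^{3} (-1)^j C(3,j)(5-j)!
= C(3,0)·5! - C(3,1)·4! + C(3,2)·3! - C(3,3)·2!
= 120 - 72 + 18 - 2
= 64

64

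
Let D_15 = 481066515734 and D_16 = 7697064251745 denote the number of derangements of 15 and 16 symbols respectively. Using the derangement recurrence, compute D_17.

130850092279664

D_17 = (17-1)·(D_16 + D_15) = 16·(7697064251745 + 481066515734) = 16·8178130767479 = 130850092279664.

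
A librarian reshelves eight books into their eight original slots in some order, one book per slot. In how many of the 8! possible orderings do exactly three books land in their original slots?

2464

Pick the 3 fixed positions: C(8,3) = 56 ways.
The remaining 5 must be deranged: !5 = 44.
Total: 56 × 44 = 2464.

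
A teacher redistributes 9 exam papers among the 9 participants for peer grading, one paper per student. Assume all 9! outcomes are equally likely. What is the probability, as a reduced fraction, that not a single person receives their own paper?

16687/45360

Favorable outcomes: !9 = 133496.
Total outcomes: 9! = 362880.
Probability = 133496/362880 = 16687/45360.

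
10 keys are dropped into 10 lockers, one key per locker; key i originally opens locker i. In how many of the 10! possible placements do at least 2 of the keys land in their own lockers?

958879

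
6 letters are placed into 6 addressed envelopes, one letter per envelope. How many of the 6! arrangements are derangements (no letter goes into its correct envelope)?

!6 = 6! · Σ_{k=0}^{6} (-1)^k/k!
= 6! - 6!/1! + 6!/2! - 6!/3! + 6!/4! - 6!/5! + 6!/6!
= 720 - 720 + 360 - 120 + 30 - 6 + 1
= 265

265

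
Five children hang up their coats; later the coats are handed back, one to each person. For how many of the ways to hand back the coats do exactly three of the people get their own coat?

10

Choose which 3 of the 5 are fixed: C(5,3) = 10.
The remaining 2 must be deranged: !2 = 1.
Total: 10 × 1 = 10.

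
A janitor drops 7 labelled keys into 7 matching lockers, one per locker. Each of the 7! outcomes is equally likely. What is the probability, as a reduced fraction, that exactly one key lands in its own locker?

Favorable outcomes: C(7,1)·!6 = 7·265 = 1855.
Total outcomes: 7! = 5040.
Probability = 1855/5040 = 53/144.

53/144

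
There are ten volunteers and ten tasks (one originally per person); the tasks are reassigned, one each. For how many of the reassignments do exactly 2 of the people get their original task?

Choose which 2 of the 10 are fixed: C(10,2) = 45.
The remaining 8 must be deranged: !8 = 14833.
Total: 45 × 14833 = 667485.

667485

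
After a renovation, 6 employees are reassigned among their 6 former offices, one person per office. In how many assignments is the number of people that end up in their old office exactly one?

264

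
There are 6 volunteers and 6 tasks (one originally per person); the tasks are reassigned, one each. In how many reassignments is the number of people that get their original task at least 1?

# with exactly i fixed is C(6,i)·!(6-i); sum over i=1..6:
  i=1: C(6,1)·!5 = 6·44 = 264
  i=2: C(6,2)·!4 = 15·9 = 135
  i=3: C(6,3)·!3 = 20·2 = 40
  i=4: C(6,4)·!2 = 15·1 = 15
  i=5: C(6,5)·!1 = 6·0 = 0
  i=6: C(6,6)·!0 = 1·1 = 1
Total = 455.

455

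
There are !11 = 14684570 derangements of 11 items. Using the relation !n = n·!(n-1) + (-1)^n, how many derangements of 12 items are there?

!12 = 12·14684570 + 1 = 176214841.

176214841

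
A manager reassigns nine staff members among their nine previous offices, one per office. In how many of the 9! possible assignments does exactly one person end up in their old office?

Pick the single fixed position: C(9,1) = 9 ways.
The other 8 form a derangement: !8 = 14833.
Total: 9 × 14833 = 133497.

133497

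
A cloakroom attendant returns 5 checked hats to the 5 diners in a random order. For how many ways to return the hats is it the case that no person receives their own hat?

44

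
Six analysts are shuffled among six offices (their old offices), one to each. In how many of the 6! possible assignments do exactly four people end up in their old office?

15

Choose which 4 of the 6 are fixed: C(6,4) = 15.
The other 2 form a derangement: !2 = 1.
Total: 15 × 1 = 15.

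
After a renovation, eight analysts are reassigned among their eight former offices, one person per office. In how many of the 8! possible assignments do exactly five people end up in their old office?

112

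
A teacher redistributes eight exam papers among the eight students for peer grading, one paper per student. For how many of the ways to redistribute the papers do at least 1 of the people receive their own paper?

25487

# with exactly i fixed is C(8,i)·!(8-i); sum over i=1..8:
  i=1: C(8,1)·!7 = 8·1854 = 14832
  i=2: C(8,2)·!6 = 28·265 = 7420
  i=3: C(8,3)·!5 = 56·44 = 2464
  i=4: C(8,4)·!4 = 70·9 = 630
  i=5: C(8,5)·!3 = 56·2 = 112
  i=6: C(8,6)·!2 = 28·1 = 28
  i=7: C(8,7)·!1 = 8·0 = 0
  i=8: C(8,8)·!0 = 1·1 = 1
Total = 25487.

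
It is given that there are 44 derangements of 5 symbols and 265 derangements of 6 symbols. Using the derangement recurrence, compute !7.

1854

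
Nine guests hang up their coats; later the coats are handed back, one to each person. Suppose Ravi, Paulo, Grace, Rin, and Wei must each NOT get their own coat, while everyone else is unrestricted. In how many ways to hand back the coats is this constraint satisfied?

Inclusion-exclusion on the 5 forbidden self-matches:
Σ_{j=0}^{5} (-1)^j C(5,j)(9-j)!
= C(5,0)·9! - C(5,1)·8! + C(5,2)·7! - C(5,3)·6! + C(5,4)·5! - C(5,5)·4!
= 362880 - 201600 + 50400 - 7200 + 600 - 24
= 205056

205056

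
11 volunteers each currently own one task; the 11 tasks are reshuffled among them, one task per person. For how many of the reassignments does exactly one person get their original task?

14684571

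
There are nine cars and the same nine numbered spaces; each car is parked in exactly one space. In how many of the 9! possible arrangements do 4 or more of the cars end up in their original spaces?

# with exactly i fixed is C(9,i)·!(9-i); sum over i=4..9:
  i=4: C(9,4)·!5 = 126·44 = 5544
  i=5: C(9,5)·!4 = 126·9 = 1134
  i=6: C(9,6)·!3 = 84·2 = 168
  i=7: C(9,7)·!2 = 36·1 = 36
  i=8: C(9,8)·!1 = 9·0 = 0
  i=9: C(9,9)·!0 = 1·1 = 1
Total = 6883.

6883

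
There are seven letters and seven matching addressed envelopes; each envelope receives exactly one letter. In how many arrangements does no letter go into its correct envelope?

Recurrence: !7 = 7·!6 + (-1)^7.
!7 = 7·265 - 1 = 1854

1854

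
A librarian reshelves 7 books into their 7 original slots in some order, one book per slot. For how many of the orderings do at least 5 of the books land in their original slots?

22

# with exactly i fixed is C(7,i)·!(7-i); sum over i=5..7:
  i=5: C(7,5)·!2 = 21·1 = 21
  i=6: C(7,6)·!1 = 7·0 = 0
  i=7: C(7,7)·!0 = 1·1 = 1
Total = 22.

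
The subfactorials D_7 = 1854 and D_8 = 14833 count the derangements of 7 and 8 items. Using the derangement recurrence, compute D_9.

D_9 = (9-1)·(D_8 + D_7) = 8·(14833 + 1854) = 8·16687 = 133496.

133496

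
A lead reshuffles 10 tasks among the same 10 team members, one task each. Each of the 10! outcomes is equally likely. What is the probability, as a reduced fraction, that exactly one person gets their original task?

16687/45360

Favorable outcomes: C(10,1)·!9 = 10·133496 = 1334960.
Total outcomes: 10! = 3628800.
Probability = 1334960/3628800 = 16687/45360.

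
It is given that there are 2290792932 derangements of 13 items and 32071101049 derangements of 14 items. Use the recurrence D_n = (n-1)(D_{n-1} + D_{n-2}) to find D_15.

481066515734

D_15 = (15-1)·(D_14 + D_13) = 14·(32071101049 + 2290792932) = 14·34361893981 = 481066515734.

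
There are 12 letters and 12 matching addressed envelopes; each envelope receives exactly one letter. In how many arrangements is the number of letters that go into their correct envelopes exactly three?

29369120

Choose which 3 of the 12 are fixed: C(12,3) = 220.
The remaining 9 must be deranged: !9 = 133496.
Total: 220 × 133496 = 29369120.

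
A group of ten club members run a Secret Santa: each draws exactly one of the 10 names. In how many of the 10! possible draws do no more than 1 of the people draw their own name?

# with exactly i fixed is C(10,i)·!(10-i); sum over i=0..1:
  i=0: C(10,0)·!10 = 1·1334961 = 1334961
  i=1: C(10,1)·!9 = 10·133496 = 1334960
Total = 2669921.

2669921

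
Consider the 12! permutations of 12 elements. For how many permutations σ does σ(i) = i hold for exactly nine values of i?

Pick the 9 fixed positions: C(12,9) = 220 ways.
The remaining 3 must be deranged: !3 = 2.
Total: 220 × 2 = 440.

440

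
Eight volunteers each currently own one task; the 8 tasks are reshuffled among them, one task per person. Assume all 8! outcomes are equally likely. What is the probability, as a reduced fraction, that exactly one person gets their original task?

Favorable outcomes: C(8,1)·!7 = 8·1854 = 14832.
Total outcomes: 8! = 40320.
Probability = 14832/40320 = 103/280.

103/280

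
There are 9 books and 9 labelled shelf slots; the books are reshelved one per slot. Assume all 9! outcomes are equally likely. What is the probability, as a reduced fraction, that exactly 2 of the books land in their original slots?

103/560

Favorable outcomes: C(9,2)·!7 = 36·1854 = 66744.
Total outcomes: 9! = 362880.
Probability = 66744/362880 = 103/560.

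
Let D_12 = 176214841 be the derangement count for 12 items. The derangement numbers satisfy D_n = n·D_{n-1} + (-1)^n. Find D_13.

2290792932

D_13 = 13·176214841 - 1 = 2290792932.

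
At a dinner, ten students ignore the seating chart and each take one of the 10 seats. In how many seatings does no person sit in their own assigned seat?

By inclusion-exclusion, !10 = Σ (-1)^k · 10!/k! for k=0..10
= 10! - 10!/1! + 10!/2! - 10!/3! + 10!/4! - 10!/5! + 10!/6! - 10!/7! + 10!/8! - 10!/9! + 10!/10!
= 3628800 - 3628800 + 1814400 - 604800 + 151200 - 30240 + 5040 - 720 + 90 - 10 + 1
= 1334961

1334961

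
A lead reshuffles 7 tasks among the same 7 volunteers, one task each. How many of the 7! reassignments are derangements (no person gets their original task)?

1854

By inclusion-exclusion, !7 = Σ (-1)^k · 7!/k! for k=0..7
= 7! - 7!/1! + 7!/2! - 7!/3! + 7!/4! - 7!/5! + 7!/6! - 7!/7!
= 5040 - 5040 + 2520 - 840 + 210 - 42 + 7 - 1
= 1854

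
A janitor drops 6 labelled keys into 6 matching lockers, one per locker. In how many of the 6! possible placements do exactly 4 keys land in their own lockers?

15

Choose which 4 of the 6 are fixed: C(6,4) = 15.
The other 2 form a derangement: !2 = 1.
Total: 15 × 1 = 15.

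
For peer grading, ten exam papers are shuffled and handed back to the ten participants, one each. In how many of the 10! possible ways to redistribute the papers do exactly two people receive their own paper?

667485

Pick the 2 fixed positions: C(10,2) = 45 ways.
The other 8 form a derangement: !8 = 14833.
Total: 45 × 14833 = 667485.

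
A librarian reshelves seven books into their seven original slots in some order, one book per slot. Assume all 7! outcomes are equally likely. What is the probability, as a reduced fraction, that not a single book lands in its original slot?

103/280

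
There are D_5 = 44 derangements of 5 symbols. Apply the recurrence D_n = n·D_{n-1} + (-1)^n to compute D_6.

D_6 = 6·44 + 1 = 265.

265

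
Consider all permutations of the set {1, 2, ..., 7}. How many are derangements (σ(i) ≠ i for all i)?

1854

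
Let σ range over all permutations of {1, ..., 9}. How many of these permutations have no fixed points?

133496

The number of derangements of 9 is !9 = Σ_{k=0}^{9} (-1)^k·9!/k!
= 9! - 9!/1! + 9!/2! - 9!/3! + 9!/4! - 9!/5! + 9!/6! - 9!/7! + 9!/8! - 9!/9!
= 362880 - 362880 + 181440 - 60480 + 15120 - 3024 + 504 - 72 + 9 - 1
= 133496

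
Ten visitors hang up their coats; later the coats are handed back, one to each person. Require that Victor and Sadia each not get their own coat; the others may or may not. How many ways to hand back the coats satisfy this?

Inclusion-exclusion on the 2 forbidden self-matches:
Σ_{j=0}^{2} (-1)^j C(2,j)(10-j)!
= C(2,0)·10! - C(2,1)·9! + C(2,2)·8!
= 3628800 - 725760 + 40320
= 2943360

2943360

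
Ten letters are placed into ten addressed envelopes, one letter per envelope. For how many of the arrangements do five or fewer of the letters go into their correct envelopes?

3626624

# with exactly i fixed is C(10,i)·!(10-i); sum over i=0..5:
  i=0: C(10,0)·!10 = 1·1334961 = 1334961
  i=1: C(10,1)·!9 = 10·133496 = 1334960
  i=2: C(10,2)·!8 = 45·14833 = 667485
  i=3: C(10,3)·!7 = 120·1854 = 222480
  i=4: C(10,4)·!6 = 210·265 = 55650
  i=5: C(10,5)·!5 = 252·44 = 11088
Total = 3626624.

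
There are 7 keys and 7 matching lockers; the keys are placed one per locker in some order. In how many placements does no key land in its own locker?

1854

The number of derangements of 7 is !7 = Σ_{k=0}^{7} (-1)^k·7!/k!
= 7! - 7!/1! + 7!/2! - 7!/3! + 7!/4! - 7!/5! + 7!/6! - 7!/7!
= 5040 - 5040 + 2520 - 840 + 210 - 42 + 7 - 1
= 1854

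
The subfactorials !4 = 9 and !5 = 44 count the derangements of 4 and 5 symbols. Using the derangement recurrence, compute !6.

265

!6 = (6-1)·(!5 + !4) = 5·(44 + 9) = 5·53 = 265.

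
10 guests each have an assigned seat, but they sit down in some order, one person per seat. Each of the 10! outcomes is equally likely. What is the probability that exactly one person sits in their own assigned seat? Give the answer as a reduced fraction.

Favorable outcomes: C(10,1)·!9 = 10·133496 = 1334960.
Total outcomes: 10! = 3628800.
Probability = 1334960/3628800 = 16687/45360.

16687/45360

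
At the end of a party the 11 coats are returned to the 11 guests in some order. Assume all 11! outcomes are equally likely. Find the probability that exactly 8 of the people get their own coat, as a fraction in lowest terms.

Favorable outcomes: C(11,8)·!3 = 165·2 = 330.
Total outcomes: 11! = 39916800.
Probability = 330/39916800 = 1/120960.

1/120960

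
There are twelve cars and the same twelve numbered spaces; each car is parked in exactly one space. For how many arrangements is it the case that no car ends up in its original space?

176214841

Use !n = (n-1)(!(n-1) + !(n-2)).
!12 = 11·(14684570 + 1334961) = 11·16019531 = 176214841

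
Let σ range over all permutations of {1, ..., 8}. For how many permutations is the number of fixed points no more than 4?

40179

Sum C(8,i)·!(8-i) for i = 0..4:
  i=0: C(8,0)·!8 = 1·14833 = 14833
  i=1: C(8,1)·!7 = 8·1854 = 14832
  i=2: C(8,2)·!6 = 28·265 = 7420
  i=3: C(8,3)·!5 = 56·44 = 2464
  i=4: C(8,4)·!4 = 70·9 = 630
Total = 40179.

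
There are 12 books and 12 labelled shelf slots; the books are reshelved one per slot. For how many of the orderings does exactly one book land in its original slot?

Pick the single fixed position: C(12,1) = 12 ways.
The remaining 11 must be deranged: !11 = 14684570.
Total: 12 × 14684570 = 176214840.

176214840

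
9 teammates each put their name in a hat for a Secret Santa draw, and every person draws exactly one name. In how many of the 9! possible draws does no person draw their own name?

133496

By inclusion-exclusion, !9 = Σ (-1)^k · 9!/k! for k=0..9
= 9! - 9!/1! + 9!/2! - 9!/3! + 9!/4! - 9!/5! + 9!/6! - 9!/7! + 9!/8! - 9!/9!
= 362880 - 362880 + 181440 - 60480 + 15120 - 3024 + 504 - 72 + 9 - 1
= 133496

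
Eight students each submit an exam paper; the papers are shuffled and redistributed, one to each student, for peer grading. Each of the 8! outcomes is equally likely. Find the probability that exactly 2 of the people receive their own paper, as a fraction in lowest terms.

Favorable outcomes: C(8,2)·!6 = 28·265 = 7420.
Total outcomes: 8! = 40320.
Probability = 7420/40320 = 53/288.

53/288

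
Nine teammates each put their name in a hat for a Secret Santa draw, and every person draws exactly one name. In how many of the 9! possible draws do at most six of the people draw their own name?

362843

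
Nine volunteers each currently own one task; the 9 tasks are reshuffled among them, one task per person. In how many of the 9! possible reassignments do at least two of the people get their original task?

95887

Sum C(9,i)·!(9-i) for i = 2..9:
  i=2: C(9,2)·!7 = 36·1854 = 66744
  i=3: C(9,3)·!6 = 84·265 = 22260
  i=4: C(9,4)·!5 = 126·44 = 5544
  i=5: C(9,5)·!4 = 126·9 = 1134
  i=6: C(9,6)·!3 = 84·2 = 168
  i=7: C(9,7)·!2 = 36·1 = 36
  i=8: C(9,8)·!1 = 9·0 = 0
  i=9: C(9,9)·!0 = 1·1 = 1
Total = 95887.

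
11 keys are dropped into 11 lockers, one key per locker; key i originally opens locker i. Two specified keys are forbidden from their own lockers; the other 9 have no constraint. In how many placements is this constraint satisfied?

Inclusion-exclusion on the 2 forbidden self-matches:
Σ_{j=0}^{2} (-1)^j C(2,j)(11-j)!
= C(2,0)·11! - C(2,1)·10! + C(2,2)·9!
= 39916800 - 7257600 + 362880
= 33022080

33022080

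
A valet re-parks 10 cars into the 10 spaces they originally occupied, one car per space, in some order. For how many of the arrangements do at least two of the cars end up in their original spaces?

Sum C(10,i)·!(10-i) for i = 2..10:
  i=2: C(10,2)·!8 = 45·14833 = 667485
  i=3: C(10,3)·!7 = 120·1854 = 222480
  i=4: C(10,4)·!6 = 210·265 = 55650
  i=5: C(10,5)·!5 = 252·44 = 11088
  i=6: C(10,6)·!4 = 210·9 = 1890
  i=7: C(10,7)·!3 = 120·2 = 240
  i=8: C(10,8)·!2 = 45·1 = 45
  i=9: C(10,9)·!1 = 10·0 = 0
  i=10: C(10,10)·!0 = 1·1 = 1
Total = 958879.

958879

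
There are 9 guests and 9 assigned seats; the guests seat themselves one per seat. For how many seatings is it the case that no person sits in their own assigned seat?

Recurrence: !9 = 8·(!8 + !7).
!9 = 8·(14833 + 1854) = 8·16687 = 133496

133496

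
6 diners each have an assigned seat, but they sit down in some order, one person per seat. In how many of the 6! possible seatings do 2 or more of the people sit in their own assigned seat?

191

Sum C(6,i)·!(6-i) for i = 2..6:
  i=2: C(6,2)·!4 = 15·9 = 135
  i=3: C(6,3)·!3 = 20·2 = 40
  i=4: C(6,4)·!2 = 15·1 = 15
  i=5: C(6,5)·!1 = 6·0 = 0
  i=6: C(6,6)·!0 = 1·1 = 1
Total = 191.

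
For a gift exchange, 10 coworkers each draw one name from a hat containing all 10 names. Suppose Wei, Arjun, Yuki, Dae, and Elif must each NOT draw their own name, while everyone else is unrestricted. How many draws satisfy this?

2170680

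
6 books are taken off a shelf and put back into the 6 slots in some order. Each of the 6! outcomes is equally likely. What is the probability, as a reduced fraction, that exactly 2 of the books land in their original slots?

3/16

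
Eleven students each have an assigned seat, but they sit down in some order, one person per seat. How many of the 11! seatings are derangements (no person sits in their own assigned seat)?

14684570

!11 = 11! · Σ_{k=0}^{11} (-1)^k/k!
= 11! - 11!/1! + 11!/2! - 11!/3! + 11!/4! - 11!/5! + 11!/6! - 11!/7! + 11!/8! - 11!/9! + 11!/10! - 11!/11!
= 39916800 - 39916800 + 19958400 - 6652800 + 1663200 - 332640 + 55440 - 7920 + 990 - 110 + 11 - 1
= 14684570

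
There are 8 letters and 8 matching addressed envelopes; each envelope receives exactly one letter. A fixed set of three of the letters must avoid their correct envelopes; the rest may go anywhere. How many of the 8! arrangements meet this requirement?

27240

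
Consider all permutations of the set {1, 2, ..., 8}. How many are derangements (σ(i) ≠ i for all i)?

!8 = 8! · Σ_{k=0}^{8} (-1)^k/k!
= 8! - 8!/1! + 8!/2! - 8!/3! + 8!/4! - 8!/5! + 8!/6! - 8!/7! + 8!/8!
= 40320 - 40320 + 20160 - 6720 + 1680 - 336 + 56 - 8 + 1
= 14833

14833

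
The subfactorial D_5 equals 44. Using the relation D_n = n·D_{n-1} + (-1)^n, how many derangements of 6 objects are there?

265

D_6 = 6·44 + 1 = 265.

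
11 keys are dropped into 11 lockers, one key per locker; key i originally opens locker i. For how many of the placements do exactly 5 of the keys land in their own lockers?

122430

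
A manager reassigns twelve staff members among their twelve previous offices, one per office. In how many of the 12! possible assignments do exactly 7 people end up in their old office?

Choose which 7 of the 12 are fixed: C(12,7) = 792.
The other 5 form a derangement: !5 = 44.
Total: 792 × 44 = 34848.

34848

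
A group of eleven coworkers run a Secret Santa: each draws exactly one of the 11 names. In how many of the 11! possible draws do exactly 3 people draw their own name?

2447445

Choose which 3 of the 11 are fixed: C(11,3) = 165.
The remaining 8 must be deranged: !8 = 14833.
Total: 165 × 14833 = 2447445.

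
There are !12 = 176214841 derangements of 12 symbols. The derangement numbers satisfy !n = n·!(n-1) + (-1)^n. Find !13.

2290792932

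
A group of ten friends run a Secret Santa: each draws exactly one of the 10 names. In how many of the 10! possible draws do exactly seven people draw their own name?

240

Pick the 7 fixed positions: C(10,7) = 120 ways.
The other 3 form a derangement: !3 = 2.
Total: 120 × 2 = 240.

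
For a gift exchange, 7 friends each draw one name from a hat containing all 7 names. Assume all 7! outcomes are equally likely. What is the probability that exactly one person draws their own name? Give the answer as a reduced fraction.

53/144

Favorable outcomes: C(7,1)·!6 = 7·265 = 1855.
Total outcomes: 7! = 5040.
Probability = 1855/5040 = 53/144.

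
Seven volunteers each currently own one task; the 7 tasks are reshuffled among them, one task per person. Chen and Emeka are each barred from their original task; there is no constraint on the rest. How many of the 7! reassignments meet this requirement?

3720

Inclusion-exclusion on the 2 forbidden self-matches:
Σ_{j=0}^{2} (-1)^j C(2,j)(7-j)!
= C(2,0)·7! - C(2,1)·6! + C(2,2)·5!
= 5040 - 1440 + 120
= 3720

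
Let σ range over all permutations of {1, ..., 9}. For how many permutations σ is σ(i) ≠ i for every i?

133496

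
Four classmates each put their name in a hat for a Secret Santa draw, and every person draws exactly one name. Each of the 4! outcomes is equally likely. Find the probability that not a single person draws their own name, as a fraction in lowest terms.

3/8

Favorable outcomes: !4 = 9.
Total outcomes: 4! = 24.
Probability = 9/24 = 3/8.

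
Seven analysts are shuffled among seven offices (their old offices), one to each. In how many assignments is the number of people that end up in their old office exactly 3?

315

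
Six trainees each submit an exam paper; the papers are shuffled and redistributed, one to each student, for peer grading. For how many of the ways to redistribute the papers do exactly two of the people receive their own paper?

Pick the 2 fixed positions: C(6,2) = 15 ways.
The remaining 4 must be deranged: !4 = 9.
Total: 15 × 9 = 135.

135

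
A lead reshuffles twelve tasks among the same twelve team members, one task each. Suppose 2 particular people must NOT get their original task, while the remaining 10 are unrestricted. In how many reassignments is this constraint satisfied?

402796800

Inclusion-exclusion on the 2 forbidden self-matches:
Σ_{j=0}^{2} (-1)^j C(2,j)(12-j)!
= C(2,0)·12! - C(2,1)·11! + C(2,2)·10!
= 479001600 - 79833600 + 3628800
= 402796800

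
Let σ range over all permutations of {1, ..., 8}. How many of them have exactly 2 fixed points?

Pick the 2 fixed positions: C(8,2) = 28 ways.
The other 6 form a derangement: !6 = 265.
Total: 28 × 265 = 7420.

7420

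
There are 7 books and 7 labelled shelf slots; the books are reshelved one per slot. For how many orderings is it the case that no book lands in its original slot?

1854

Use !n = n·!(n-1) + (-1)^n.
!7 = 7·265 - 1 = 1854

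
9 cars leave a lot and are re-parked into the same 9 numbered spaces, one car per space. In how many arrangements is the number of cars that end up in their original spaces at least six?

205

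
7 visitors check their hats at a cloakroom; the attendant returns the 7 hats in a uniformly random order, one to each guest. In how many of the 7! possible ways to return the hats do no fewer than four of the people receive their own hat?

92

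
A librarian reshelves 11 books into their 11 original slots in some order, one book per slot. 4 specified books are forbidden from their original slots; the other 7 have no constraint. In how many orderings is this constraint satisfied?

Inclusion-exclusion on the 4 forbidden self-matches:
Σ_{j=0}^{4} (-1)^j C(4,j)(11-j)!
= C(4,0)·11! - C(4,1)·10! + C(4,2)·9! - C(4,3)·8! + C(4,4)·7!
= 39916800 - 14515200 + 2177280 - 161280 + 5040
= 27422640

27422640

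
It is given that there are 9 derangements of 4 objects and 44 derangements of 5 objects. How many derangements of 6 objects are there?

265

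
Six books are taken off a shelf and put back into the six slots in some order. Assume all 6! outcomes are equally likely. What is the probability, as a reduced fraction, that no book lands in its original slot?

53/144

Favorable outcomes: !6 = 265.
Total outcomes: 6! = 720.
Probability = 265/720 = 53/144.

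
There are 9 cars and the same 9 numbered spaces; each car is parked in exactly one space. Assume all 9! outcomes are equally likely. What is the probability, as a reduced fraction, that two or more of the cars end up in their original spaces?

95887/362880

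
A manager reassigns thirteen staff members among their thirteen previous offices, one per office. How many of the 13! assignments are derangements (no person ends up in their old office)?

!13 is the nearest integer to 13!/e.
13! = 6227020800, and 6227020800/e ≈ 2290792932.07, so !13 = 2290792932.

2290792932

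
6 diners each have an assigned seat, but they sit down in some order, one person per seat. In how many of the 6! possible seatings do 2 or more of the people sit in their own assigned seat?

191

# with exactly i fixed is C(6,i)·!(6-i); sum over i=2..6:
  i=2: C(6,2)·!4 = 15·9 = 135
  i=3: C(6,3)·!3 = 20·2 = 40
  i=4: C(6,4)·!2 = 15·1 = 15
  i=5: C(6,5)·!1 = 6·0 = 0
  i=6: C(6,6)·!0 = 1·1 = 1
Total = 191.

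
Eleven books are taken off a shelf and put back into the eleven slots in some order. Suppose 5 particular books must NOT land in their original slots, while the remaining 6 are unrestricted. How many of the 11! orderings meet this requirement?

25022880

Inclusion-exclusion on the 5 forbidden self-matches:
Σ_{j=0}^{5} (-1)^j C(5,j)(11-j)!
= C(5,0)·11! - C(5,1)·10! + C(5,2)·9! - C(5,3)·8! + C(5,4)·7! - C(5,5)·6!
= 39916800 - 18144000 + 3628800 - 403200 + 25200 - 720
= 25022880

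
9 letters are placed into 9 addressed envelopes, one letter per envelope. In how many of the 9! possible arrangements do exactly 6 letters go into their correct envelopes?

Choose which 6 of the 9 are fixed: C(9,6) = 84.
The remaining 3 must be deranged: !3 = 2.
Total: 84 × 2 = 168.

168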